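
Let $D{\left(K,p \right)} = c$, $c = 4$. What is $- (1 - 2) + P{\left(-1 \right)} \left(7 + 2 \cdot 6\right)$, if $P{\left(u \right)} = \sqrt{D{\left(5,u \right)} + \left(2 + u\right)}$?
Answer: $1 + 19 \sqrt{5} \approx 43.485$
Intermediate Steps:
$D{\left(K,p \right)} = 4$
$P{\left(u \right)} = \sqrt{6 + u}$ ($P{\left(u \right)} = \sqrt{4 + \left(2 + u\right)} = \sqrt{6 + u}$)
$- (1 - 2) + P{\left(-1 \right)} \left(7 + 2 \cdot 6\right) = - (1 - 2) + \sqrt{6 - 1} \left(7 + 2 \cdot 6\right) = \left(-1\right) \left(-1\right) + \sqrt{5} \left(7 + 12\right) = 1 + \sqrt{5} \cdot 19 = 1 + 19 \sqrt{5}$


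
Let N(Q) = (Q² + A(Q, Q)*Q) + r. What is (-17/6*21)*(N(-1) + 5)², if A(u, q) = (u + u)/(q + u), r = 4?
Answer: -9639/2 ≈ -4819.5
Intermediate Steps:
A(u, q) = 2*u/(q + u) (A(u, q) = (2*u)/(q + u) = 2*u/(q + u))
N(Q) = 4 + Q + Q² (N(Q) = (Q² + (2*Q/(Q + Q))*Q) + 4 = (Q² + (2*Q/((2*Q)))*Q) + 4 = (Q² + (2*Q*(1/(2*Q)))*Q) + 4 = (Q² + 1*Q) + 4 = (Q² + Q) + 4 = (Q + Q²) + 4 = 4 + Q + Q²)
(-17/6*21)*(N(-1) + 5)² = (-17/6*21)*((4 - 1 + (-1)²) + 5)² = (-17*⅙*21)*((4 - 1 + 1) + 5)² = (-17/6*21)*(4 + 5)² = -119/2*9² = -119/2*81 = -9639/2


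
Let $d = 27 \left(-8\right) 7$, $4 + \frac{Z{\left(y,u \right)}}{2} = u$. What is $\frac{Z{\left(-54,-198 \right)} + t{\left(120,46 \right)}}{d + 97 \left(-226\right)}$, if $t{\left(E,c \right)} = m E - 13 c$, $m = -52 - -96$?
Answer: $- \frac{2139}{11717} \approx -0.18256$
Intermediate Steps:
$m = 44$ ($m = -52 + 96 = 44$)
$Z{\left(y,u \right)} = -8 + 2 u$
$t{\left(E,c \right)} = - 13 c + 44 E$ ($t{\left(E,c \right)} = 44 E - 13 c = - 13 c + 44 E$)
$d = -1512$ ($d = \left(-216\right) 7 = -1512$)
$\frac{Z{\left(-54,-198 \right)} + t{\left(120,46 \right)}}{d + 97 \left(-226\right)} = \frac{\left(-8 + 2 \left(-198\right)\right) + \left(\left(-13\right) 46 + 44 \cdot 120\right)}{-1512 + 97 \left(-226\right)} = \frac{\left(-8 - 396\right) + \left(-598 + 5280\right)}{-1512 - 21922} = \frac{-404 + 4682}{-23434} = 4278 \left(- \frac{1}{23434}\right) = - \frac{2139}{11717}$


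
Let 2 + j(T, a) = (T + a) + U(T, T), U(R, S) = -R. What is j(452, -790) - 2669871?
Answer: -2670663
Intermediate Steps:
j(T, a) = -2 + a (j(T, a) = -2 + ((T + a) - T) = -2 + a)
j(452, -790) - 2669871 = (-2 - 790) - 2669871 = -792 - 2669871 = -2670663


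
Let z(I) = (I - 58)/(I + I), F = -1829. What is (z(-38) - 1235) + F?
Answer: -58192/19 ≈ -3062.7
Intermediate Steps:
z(I) = (-58 + I)/(2*I) (z(I) = (-58 + I)/((2*I)) = (-58 + I)*(1/(2*I)) = (-58 + I)/(2*I))
(z(-38) - 1235) + F = ((½)*(-58 - 38)/(-38) - 1235) - 1829 = ((½)*(-1/38)*(-96) - 1235) - 1829 = (24/19 - 1235) - 1829 = -23441/19 - 1829 = -58192/19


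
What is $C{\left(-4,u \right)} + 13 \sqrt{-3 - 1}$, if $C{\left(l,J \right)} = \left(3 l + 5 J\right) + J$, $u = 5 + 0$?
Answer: $18 + 26 i \approx 18.0 + 26.0 i$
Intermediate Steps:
$u = 5$
$C{\left(l,J \right)} = 3 l + 6 J$
$C{\left(-4,u \right)} + 13 \sqrt{-3 - 1} = \left(3 \left(-4\right) + 6 \cdot 5\right) + 13 \sqrt{-3 - 1} = \left(-12 + 30\right) + 13 \sqrt{-4} = 18 + 13 \cdot 2 i = 18 + 26 i$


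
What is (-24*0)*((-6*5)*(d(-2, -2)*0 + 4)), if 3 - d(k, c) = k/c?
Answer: 0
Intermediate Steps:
d(k, c) = 3 - k/c
(-24*0)*((-6*5)*(d(-2, -2)*0 + 4)) = (-24*0)*((-6*5)*((3 - 1*(-2)/(-2))*0 + 4)) = 0*(-30*((3 - 1*(-2)*(-1/2))*0 + 4)) = 0*(-30*((3 - 1)*0 + 4)) = 0*(-30*(2*0 + 4)) = 0*(-30*(0 + 4)) = 0*(-30*4) = 0*(-120) = 0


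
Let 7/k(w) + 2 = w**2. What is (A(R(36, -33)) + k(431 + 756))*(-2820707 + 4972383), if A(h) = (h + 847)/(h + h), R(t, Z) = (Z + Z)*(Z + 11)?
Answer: 2057197520597/1207686 ≈ 1.7034e+6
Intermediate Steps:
R(t, Z) = 2*Z*(11 + Z) (R(t, Z) = (2*Z)*(11 + Z) = 2*Z*(11 + Z))
A(h) = (847 + h)/(2*h) (A(h) = (847 + h)/((2*h)) = (847 + h)*(1/(2*h)) = (847 + h)/(2*h))
k(w) = 7/(-2 + w**2)
(A(R(36, -33)) + k(431 + 756))*(-2820707 + 4972383) = ((847 + 2*(-33)*(11 - 33))/(2*((2*(-33)*(11 - 33)))) + 7/(-2 + (431 + 756)**2))*(-2820707 + 4972383) = ((847 + 2*(-33)*(-22))/(2*((2*(-33)*(-22)))) + 7/(-2 + 1187**2))*2151676 = ((1/2)*(847 + 1452)/1452 + 7/(-2 + 1408969))*2151676 = ((1/2)*(1/1452)*2299 + 7/1408967)*2151676 = (19/24 + 7*(1/1408967))*2151676 = (19/24 + 1/201281)*2151676 = (3824363/4830744)*2151676 = 2057197520597/1207686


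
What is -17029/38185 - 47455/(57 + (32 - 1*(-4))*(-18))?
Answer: 1802005036/22567335 ≈ 79.850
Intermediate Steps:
-17029/38185 - 47455/(57 + (32 - 1*(-4))*(-18)) = -17029*1/38185 - 47455/(57 + (32 + 4)*(-18)) = -17029/38185 - 47455/(57 + 36*(-18)) = -17029/38185 - 47455/(57 - 648) = -17029/38185 - 47455/(-591) = -17029/38185 - 47455*(-1/591) = -17029/38185 + 47455/591 = 1802005036/22567335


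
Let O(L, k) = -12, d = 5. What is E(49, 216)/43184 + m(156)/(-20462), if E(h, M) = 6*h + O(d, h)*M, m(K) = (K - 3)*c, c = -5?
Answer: -3496479/220907752 ≈ -0.015828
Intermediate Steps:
m(K) = 15 - 5*K (m(K) = (K - 3)*(-5) = (-3 + K)*(-5) = 15 - 5*K)
E(h, M) = -12*M + 6*h (E(h, M) = 6*h - 12*M = -12*M + 6*h)
E(49, 216)/43184 + m(156)/(-20462) = (-12*216 + 6*49)/43184 + (15 - 5*156)/(-20462) = (-2592 + 294)*(1/43184) + (15 - 780)*(-1/20462) = -2298*1/43184 - 765*(-1/20462) = -1149/21592 + 765/20462 = -3496479/220907752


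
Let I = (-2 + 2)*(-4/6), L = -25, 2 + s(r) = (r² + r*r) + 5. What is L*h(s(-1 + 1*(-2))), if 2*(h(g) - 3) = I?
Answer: -75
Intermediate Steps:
s(r) = 3 + 2*r² (s(r) = -2 + ((r² + r*r) + 5) = -2 + ((r² + r²) + 5) = -2 + (2*r² + 5) = -2 + (5 + 2*r²) = 3 + 2*r²)
I = 0 (I = 0*(-4*⅙) = 0*(-⅔) = 0)
h(g) = 3 (h(g) = 3 + (½)*0 = 3 + 0 = 3)
L*h(s(-1 + 1*(-2))) = -25*3 = -75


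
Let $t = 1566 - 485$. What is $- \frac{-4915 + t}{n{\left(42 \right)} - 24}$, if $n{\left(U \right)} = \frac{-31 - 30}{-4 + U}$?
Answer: $- \frac{145692}{973} \approx -149.73$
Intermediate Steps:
$n{\left(U \right)} = - \frac{61}{-4 + U}$
$t = 1081$
$- \frac{-4915 + t}{n{\left(42 \right)} - 24} = - \frac{-4915 + 1081}{- \frac{61}{-4 + 42} - 24} = - \frac{-3834}{- \frac{61}{38} - 24} = - \frac{-3834}{- \frac{973}{38}} = - \frac{\left(-3834\right) \left(-38\right)}{973} = \left(-1\right) \frac{145692}{973} = - \frac{145692}{973}$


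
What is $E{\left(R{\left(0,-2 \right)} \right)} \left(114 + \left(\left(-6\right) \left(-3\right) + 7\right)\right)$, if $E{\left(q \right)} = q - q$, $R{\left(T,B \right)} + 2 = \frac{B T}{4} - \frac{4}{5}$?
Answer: $0$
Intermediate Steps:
$R{\left(T,B \right)} = - \frac{14}{5} + \frac{B T}{4}$ ($R{\left(T,B \right)} = -2 + \left(\frac{B T}{4} - \frac{4}{5}\right) = -2 + \left(- \frac{4}{5} + \frac{B T}{4}\right) = - \frac{14}{5} + \frac{B T}{4}$)
$E{\left(q \right)} = 0$
$E{\left(R{\left(0,-2 \right)} \right)} \left(114 + \left(\left(-6\right) \left(-3\right) + 7\right)\right) = 0 \left(114 + \left(\left(-6\right) \left(-3\right) + 7\right)\right) = 0 \left(114 + \left(18 + 7\right)\right) = 0 \left(114 + 25\right) = 0 \cdot 139 = 0$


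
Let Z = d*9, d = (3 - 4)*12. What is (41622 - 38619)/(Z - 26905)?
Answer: -429/3859 ≈ -0.11117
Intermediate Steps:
d = -12 (d = -1*12 = -12)
Z = -108 (Z = -12*9 = -108)
(41622 - 38619)/(Z - 26905) = (41622 - 38619)/(-108 - 26905) = 3003/(-27013) = 3003*(-1/27013) = -429/3859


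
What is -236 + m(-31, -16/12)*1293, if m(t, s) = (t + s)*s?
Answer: 166520/3 ≈ 55507.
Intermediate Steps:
m(t, s) = s*(s + t) (m(t, s) = (s + t)*s = s*(s + t))
-236 + m(-31, -16/12)*1293 = -236 + ((-16/12)*(-16/12 - 31))*1293 = -236 + ((-16*1/12)*(-16*1/12 - 31))*1293 = -236 - 4*(-4/3 - 31)/3*1293 = -236 - 4/3*(-97/3)*1293 = -236 + (388/9)*1293 = -236 + 167228/3 = 166520/3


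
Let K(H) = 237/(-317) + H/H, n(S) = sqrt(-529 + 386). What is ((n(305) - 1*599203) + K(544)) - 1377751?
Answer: -626694338/317 + I*sqrt(143) ≈ -1.977e+6 + 11.958*I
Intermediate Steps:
n(S) = I*sqrt(143) (n(S) = sqrt(-143) = I*sqrt(143))
K(H) = 80/317 (K(H) = 237*(-1/317) + 1 = -237/317 + 1 = 80/317)
((n(305) - 1*599203) + K(544)) - 1377751 = ((I*sqrt(143) - 1*599203) + 80/317) - 1377751 = ((I*sqrt(143) - 599203) + 80/317) - 1377751 = ((-599203 + I*sqrt(143)) + 80/317) - 1377751 = (-189947271/317 + I*sqrt(143)) - 1377751 = -626694338/317 + I*sqrt(143)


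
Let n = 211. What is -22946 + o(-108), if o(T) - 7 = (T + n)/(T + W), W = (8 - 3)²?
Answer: -1904040/83 ≈ -22940.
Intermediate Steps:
W = 25 (W = 5² = 25)
o(T) = 7 + (211 + T)/(25 + T) (o(T) = 7 + (T + 211)/(T + 25) = 7 + (211 + T)/(25 + T))
-22946 + o(-108) = -22946 + 2*(193 + 4*(-108))/(25 - 108) = -22946 + 2*(193 - 432)/(-83) = -22946 + 2*(-1/83)*(-239) = -22946 + 478/83 = -1904040/83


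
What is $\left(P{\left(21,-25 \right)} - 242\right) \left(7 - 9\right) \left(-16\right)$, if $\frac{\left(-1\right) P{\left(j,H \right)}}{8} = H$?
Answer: $-1344$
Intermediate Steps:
$P{\left(j,H \right)} = - 8 H$
$\left(P{\left(21,-25 \right)} - 242\right) \left(7 - 9\right) \left(-16\right) = \left(\left(-8\right) \left(-25\right) - 242\right) \left(7 - 9\right) \left(-16\right) = \left(200 - 242\right) \left(\left(-2\right) \left(-16\right)\right) = \left(-42\right) 32 = -1344$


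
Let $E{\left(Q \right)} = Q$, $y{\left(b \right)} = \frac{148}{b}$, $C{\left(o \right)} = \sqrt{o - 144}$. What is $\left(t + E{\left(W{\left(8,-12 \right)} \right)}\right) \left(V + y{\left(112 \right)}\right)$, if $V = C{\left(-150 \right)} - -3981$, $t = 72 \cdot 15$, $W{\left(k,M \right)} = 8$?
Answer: $\frac{30329360}{7} + 7616 i \sqrt{6} \approx 4.3328 \cdot 10^{6} + 18655.0 i$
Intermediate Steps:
$C{\left(o \right)} = \sqrt{-144 + o}$
$t = 1080$
$V = 3981 + 7 i \sqrt{6}$ ($V = \sqrt{-144 - 150} - -3981 = \sqrt{-294} + 3981 = 7 i \sqrt{6} + 3981 = 3981 + 7 i \sqrt{6} \approx 3981.0 + 17.146 i$)
$\left(t + E{\left(W{\left(8,-12 \right)} \right)}\right) \left(V + y{\left(112 \right)}\right) = \left(1080 + 8\right) \left(\left(3981 + 7 i \sqrt{6}\right) + \frac{148}{112}\right) = 1088 \left(\left(3981 + 7 i \sqrt{6}\right) + 148 \cdot \frac{1}{112}\right) = 1088 \left(\left(3981 + 7 i \sqrt{6}\right) + \frac{37}{28}\right) = 1088 \left(\frac{111505}{28} + 7 i \sqrt{6}\right) = \frac{30329360}{7} + 7616 i \sqrt{6}$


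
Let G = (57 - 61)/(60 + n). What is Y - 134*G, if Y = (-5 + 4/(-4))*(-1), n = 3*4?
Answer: 121/9 ≈ 13.444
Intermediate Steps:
n = 12
Y = 6 (Y = (-5 + 4*(-¼))*(-1) = (-5 - 1)*(-1) = -6*(-1) = 6)
G = -1/18 (G = (57 - 61)/(60 + 12) = -4/72 = -4*1/72 = -1/18 ≈ -0.055556)
Y - 134*G = 6 - 134*(-1/18) = 6 + 67/9 = 121/9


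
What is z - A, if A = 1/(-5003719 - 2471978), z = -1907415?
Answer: -14259256593254/7475697 ≈ -1.9074e+6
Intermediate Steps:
A = -1/7475697 (A = 1/(-7475697) = -1/7475697 ≈ -1.3377e-7)
z - A = -1907415 - 1*(-1/7475697) = -1907415 + 1/7475697 = -14259256593254/7475697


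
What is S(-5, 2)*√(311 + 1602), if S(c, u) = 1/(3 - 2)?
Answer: √1913 ≈ 43.738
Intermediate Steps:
S(c, u) = 1 (S(c, u) = 1/1 = 1)
S(-5, 2)*√(311 + 1602) = 1*√(311 + 1602) = 1*√1913 = √1913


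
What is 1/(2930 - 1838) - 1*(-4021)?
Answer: 4390933/1092 ≈ 4021.0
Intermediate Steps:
1/(2930 - 1838) - 1*(-4021) = 1/1092 + 4021 = 4390933/1092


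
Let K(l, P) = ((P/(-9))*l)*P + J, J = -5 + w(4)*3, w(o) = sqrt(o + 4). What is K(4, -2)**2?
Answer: 9553/81 - 244*sqrt(2)/3 ≈ 2.9156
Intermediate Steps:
w(o) = sqrt(4 + o)
J = -5 + 6*sqrt(2) (J = -5 + sqrt(4 + 4)*3 = -5 + sqrt(8)*3 = -5 + (2*sqrt(2))*3 = -5 + 6*sqrt(2) ≈ 3.4853)
K(l, P) = -5 + 6*sqrt(2) - l*P**2/9 (K(l, P) = ((P/(-9))*l)*P + (-5 + 6*sqrt(2)) = ((P*(-1/9))*l)*P + (-5 + 6*sqrt(2)) = ((-P/9)*l)*P + (-5 + 6*sqrt(2)) = (-P*l/9)*P + (-5 + 6*sqrt(2)) = -l*P**2/9 + (-5 + 6*sqrt(2)) = -5 + 6*sqrt(2) - l*P**2/9)
K(4, -2)**2 = (-5 + 6*sqrt(2) - 1/9*4*(-2)**2)**2 = (-5 + 6*sqrt(2) - 1/9*4*4)**2 = (-5 + 6*sqrt(2) - 16/9)**2 = (-61/9 + 6*sqrt(2))**2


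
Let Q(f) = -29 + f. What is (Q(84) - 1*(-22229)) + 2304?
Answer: 24588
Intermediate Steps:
(Q(84) - 1*(-22229)) + 2304 = ((-29 + 84) - 1*(-22229)) + 2304 = (55 + 22229) + 2304 = 22284 + 2304 = 24588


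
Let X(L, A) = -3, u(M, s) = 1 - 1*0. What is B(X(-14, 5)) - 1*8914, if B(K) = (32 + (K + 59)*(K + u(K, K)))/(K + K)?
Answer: -26702/3 ≈ -8900.7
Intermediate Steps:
u(M, s) = 1 (u(M, s) = 1 + 0 = 1)
B(K) = (32 + (1 + K)*(59 + K))/(2*K) (B(K) = (32 + (K + 59)*(K + 1))/(K + K) = (32 + (59 + K)*(1 + K))/((2*K)) = (32 + (1 + K)*(59 + K))*(1/(2*K)) = (32 + (1 + K)*(59 + K))/(2*K))
B(X(-14, 5)) - 1*8914 = (½)*(91 - 3*(60 - 3))/(-3) - 1*8914 = (½)*(-⅓)*(91 - 3*57) - 8914 = (½)*(-⅓)*(91 - 171) - 8914 = (½)*(-⅓)*(-80) - 8914 = 40/3 - 8914 = -26702/3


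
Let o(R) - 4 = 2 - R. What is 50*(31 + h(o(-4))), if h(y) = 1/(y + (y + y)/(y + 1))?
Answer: 20205/13 ≈ 1554.2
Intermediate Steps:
o(R) = 6 - R (o(R) = 4 + (2 - R) = 6 - R)
h(y) = 1/(y + 2*y/(1 + y)) (h(y) = 1/(y + (2*y)/(1 + y)) = 1/(y + 2*y/(1 + y)))
50*(31 + h(o(-4))) = 50*(31 + (1 + (6 - 1*(-4)))/((6 - 1*(-4))*(3 + (6 - 1*(-4))))) = 50*(31 + (1 + (6 + 4))/((6 + 4)*(3 + (6 + 4)))) = 50*(31 + (1 + 10)/(10*(3 + 10))) = 50*(31 + (⅒)*11/13) = 50*(31 + (⅒)*(1/13)*11) = 50*(31 + 11/130) = 50*(4041/130) = 20205/13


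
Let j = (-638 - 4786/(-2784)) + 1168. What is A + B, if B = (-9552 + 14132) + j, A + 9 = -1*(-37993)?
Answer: 59989241/1392 ≈ 43096.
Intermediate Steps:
j = 740153/1392 (j = (-638 - 4786*(-1/2784)) + 1168 = (-638 + 2393/1392) + 1168 = -885703/1392 + 1168 = 740153/1392 ≈ 531.72)
A = 37984 (A = -9 - 1*(-37993) = -9 + 37993 = 37984)
B = 7115513/1392 (B = (-9552 + 14132) + 740153/1392 = 4580 + 740153/1392 = 7115513/1392 ≈ 5111.7)
A + B = 37984 + 7115513/1392 = 59989241/1392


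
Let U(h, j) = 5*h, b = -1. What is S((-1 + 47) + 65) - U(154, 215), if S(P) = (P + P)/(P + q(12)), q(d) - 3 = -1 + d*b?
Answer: -77548/101 ≈ -767.80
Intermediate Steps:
q(d) = 2 - d (q(d) = 3 + (-1 + d*(-1)) = 3 + (-1 - d) = 2 - d)
S(P) = 2*P/(-10 + P) (S(P) = (P + P)/(P + (2 - 1*12)) = (2*P)/(P + (2 - 12)) = (2*P)/(P - 10) = (2*P)/(-10 + P) = 2*P/(-10 + P))
S((-1 + 47) + 65) - U(154, 215) = 2*((-1 + 47) + 65)/(-10 + ((-1 + 47) + 65)) - 5*154 = 2*(46 + 65)/(-10 + (46 + 65)) - 1*770 = 2*111/(-10 + 111) - 770 = 2*111/101 - 770 = 2*111*(1/101) - 770 = 222/101 - 770 = -77548/101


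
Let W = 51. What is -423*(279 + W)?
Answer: -139590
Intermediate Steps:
-423*(279 + W) = -423*(279 + 51) = -423*330 = -139590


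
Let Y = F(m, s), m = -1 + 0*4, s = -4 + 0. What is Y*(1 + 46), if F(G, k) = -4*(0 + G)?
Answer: 188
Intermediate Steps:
s = -4
m = -1 (m = -1 + 0 = -1)
F(G, k) = -4*G
Y = 4 (Y = -4*(-1) = 4)
Y*(1 + 46) = 4*(1 + 46) = 4*47 = 188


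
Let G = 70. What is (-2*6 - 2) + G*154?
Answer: 10766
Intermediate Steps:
(-2*6 - 2) + G*154 = (-2*6 - 2) + 70*154 = (-12 - 2) + 10780 = -14 + 10780 = 10766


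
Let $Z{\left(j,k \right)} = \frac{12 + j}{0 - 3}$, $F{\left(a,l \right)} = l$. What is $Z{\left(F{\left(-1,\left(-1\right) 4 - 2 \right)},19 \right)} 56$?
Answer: $-112$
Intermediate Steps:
$Z{\left(j,k \right)} = -4 - \frac{j}{3}$ ($Z{\left(j,k \right)} = \frac{12 + j}{-3} = \left(12 + j\right) \left(- \frac{1}{3}\right) = -4 - \frac{j}{3}$)
$Z{\left(F{\left(-1,\left(-1\right) 4 - 2 \right)},19 \right)} 56 = \left(-4 - \frac{\left(-1\right) 4 - 2}{3}\right) 56 = \left(-4 - \frac{-4 - 2}{3}\right) 56 = \left(-4 - -2\right) 56 = \left(-4 + 2\right) 56 = \left(-2\right) 56 = -112$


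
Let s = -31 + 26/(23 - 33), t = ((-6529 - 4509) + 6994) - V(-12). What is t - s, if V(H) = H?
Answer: -19992/5 ≈ -3998.4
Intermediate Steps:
t = -4032 (t = ((-6529 - 4509) + 6994) - 1*(-12) = (-11038 + 6994) + 12 = -4044 + 12 = -4032)
s = -168/5 (s = -31 + 26/(-10) = -31 + 26*(-⅒) = -31 - 13/5 = -168/5 ≈ -33.600)
t - s = -4032 - 1*(-168/5) = -4032 + 168/5 = -19992/5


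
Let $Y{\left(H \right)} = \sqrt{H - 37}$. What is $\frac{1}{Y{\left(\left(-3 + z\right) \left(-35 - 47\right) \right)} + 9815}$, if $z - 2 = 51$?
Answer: $\frac{9815}{96338362} - \frac{i \sqrt{4137}}{96338362} \approx 0.00010188 - 6.6764 \cdot 10^{-7} i$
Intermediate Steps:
$z = 53$ ($z = 2 + 51 = 53$)
$Y{\left(H \right)} = \sqrt{-37 + H}$
$\frac{1}{Y{\left(\left(-3 + z\right) \left(-35 - 47\right) \right)} + 9815} = \frac{1}{\sqrt{-37 + \left(-3 + 53\right) \left(-35 - 47\right)} + 9815} = \frac{1}{\sqrt{-37 + 50 \left(-82\right)} + 9815} = \frac{1}{\sqrt{-37 - 4100} + 9815} = \frac{1}{\sqrt{-4137} + 9815} = \frac{1}{i \sqrt{4137} + 9815} = \frac{1}{9815 + i \sqrt{4137}}$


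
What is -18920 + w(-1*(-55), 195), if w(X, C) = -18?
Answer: -18938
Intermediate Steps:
-18920 + w(-1*(-55), 195) = -18920 - 18 = -18938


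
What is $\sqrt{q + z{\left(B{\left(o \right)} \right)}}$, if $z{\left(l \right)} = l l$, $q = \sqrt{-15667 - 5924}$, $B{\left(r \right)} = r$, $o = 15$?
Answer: $\sqrt{225 + 3 i \sqrt{2399}} \approx 15.712 + 4.676 i$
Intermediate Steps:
$q = 3 i \sqrt{2399}$ ($q = \sqrt{-21591} = 3 i \sqrt{2399} \approx 146.94 i$)
$z{\left(l \right)} = l^{2}$
$\sqrt{q + z{\left(B{\left(o \right)} \right)}} = \sqrt{3 i \sqrt{2399} + 15^{2}} = \sqrt{3 i \sqrt{2399} + 225} = \sqrt{225 + 3 i \sqrt{2399}}$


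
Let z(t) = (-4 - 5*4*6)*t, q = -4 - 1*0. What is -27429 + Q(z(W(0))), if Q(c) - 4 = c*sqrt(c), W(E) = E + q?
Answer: -27425 + 1984*sqrt(31) ≈ -16379.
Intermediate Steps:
q = -4 (q = -4 + 0 = -4)
W(E) = -4 + E (W(E) = E - 4 = -4 + E)
z(t) = -124*t (z(t) = (-4 - 20*6)*t = (-4 - 120)*t = -124*t)
Q(c) = 4 + c**(3/2) (Q(c) = 4 + c*sqrt(c) = 4 + c**(3/2))
-27429 + Q(z(W(0))) = -27429 + (4 + (-124*(-4 + 0))**(3/2)) = -27429 + (4 + (-124*(-4))**(3/2)) = -27429 + (4 + 496**(3/2)) = -27429 + (4 + 1984*sqrt(31)) = -27425 + 1984*sqrt(31)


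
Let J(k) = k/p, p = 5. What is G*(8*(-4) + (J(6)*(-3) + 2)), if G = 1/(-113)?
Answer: 168/565 ≈ 0.29735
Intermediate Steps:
J(k) = k/5
G = -1/113 ≈ -0.0088496
G*(8*(-4) + (J(6)*(-3) + 2)) = -(8*(-4) + (((1/5)*6)*(-3) + 2))/113 = -(-32 + ((6/5)*(-3) + 2))/113 = -(-32 + (-18/5 + 2))/113 = -(-32 - 8/5)/113 = -1/113*(-168/5) = 168/565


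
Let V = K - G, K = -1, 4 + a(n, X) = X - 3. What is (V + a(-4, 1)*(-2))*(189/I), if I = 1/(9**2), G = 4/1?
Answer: 107163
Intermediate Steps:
a(n, X) = -7 + X (a(n, X) = -4 + (X - 3) = -4 + (-3 + X) = -7 + X)
G = 4 (G = 4*1 = 4)
V = -5 (V = -1 - 1*4 = -1 - 4 = -5)
I = 1/81 ≈ 0.012346
(V + a(-4, 1)*(-2))*(189/I) = (-5 + (-7 + 1)*(-2))*(189/(1/81)) = (-5 - 6*(-2))*(189*81) = (-5 + 12)*15309 = 7*15309 = 107163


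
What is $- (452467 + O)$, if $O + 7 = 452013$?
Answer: $-904473$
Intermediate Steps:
$O = 452006$ ($O = -7 + 452013 = 452006$)
$- (452467 + O) = - (452467 + 452006) = \left(-1\right) 904473 = -904473$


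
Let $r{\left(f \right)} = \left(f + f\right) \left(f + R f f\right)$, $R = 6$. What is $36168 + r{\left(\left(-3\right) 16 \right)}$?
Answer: $-1286328$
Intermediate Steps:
$r{\left(f \right)} = 2 f \left(f + 6 f^{2}\right)$ ($r{\left(f \right)} = \left(f + f\right) \left(f + 6 f f\right) = 2 f \left(f + 6 f^{2}\right)$)
$36168 + r{\left(\left(-3\right) 16 \right)} = 36168 + \left(\left(-3\right) 16\right)^{2} \left(2 + 12 \left(\left(-3\right) 16\right)\right) = 36168 + \left(-48\right)^{2} \left(2 + 12 \left(-48\right)\right) = 36168 + 2304 \left(2 - 576\right) = 36168 + 2304 \left(-574\right) = 36168 - 1322496 = -1286328$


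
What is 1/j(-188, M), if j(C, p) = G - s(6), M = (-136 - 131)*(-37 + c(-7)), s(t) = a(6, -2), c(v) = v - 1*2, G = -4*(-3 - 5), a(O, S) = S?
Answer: 1/34 ≈ 0.029412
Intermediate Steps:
G = 32 (G = -4*(-8) = 32)
c(v) = -2 + v (c(v) = v - 2 = -2 + v)
s(t) = -2
M = 12282 (M = (-136 - 131)*(-37 + (-2 - 7)) = -267*(-37 - 9) = -267*(-46) = 12282)
j(C, p) = 34 (j(C, p) = 32 - 1*(-2) = 32 + 2 = 34)
1/j(-188, M) = 1/34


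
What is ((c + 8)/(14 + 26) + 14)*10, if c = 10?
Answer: 289/2 ≈ 144.50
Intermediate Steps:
((c + 8)/(14 + 26) + 14)*10 = ((10 + 8)/(14 + 26) + 14)*10 = (18/40 + 14)*10 = (18*(1/40) + 14)*10 = (9/20 + 14)*10 = (289/20)*10 = 289/2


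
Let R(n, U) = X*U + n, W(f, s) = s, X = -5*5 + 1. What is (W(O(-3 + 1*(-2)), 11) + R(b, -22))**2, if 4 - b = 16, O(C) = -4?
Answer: 277729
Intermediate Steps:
X = -24 (X = -25 + 1 = -24)
b = -12 (b = 4 - 1*16 = 4 - 16 = -12)
R(n, U) = n - 24*U (R(n, U) = -24*U + n = n - 24*U)
(W(O(-3 + 1*(-2)), 11) + R(b, -22))**2 = (11 + (-12 - 24*(-22)))**2 = (11 + (-12 + 528))**2 = (11 + 516)**2 = 527**2 = 277729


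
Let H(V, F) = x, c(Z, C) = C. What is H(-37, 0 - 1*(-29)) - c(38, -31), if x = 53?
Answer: 84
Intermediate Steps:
H(V, F) = 53
H(-37, 0 - 1*(-29)) - c(38, -31) = 53 - 1*(-31) = 53 + 31 = 84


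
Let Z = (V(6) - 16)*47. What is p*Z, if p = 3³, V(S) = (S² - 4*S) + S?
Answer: 2538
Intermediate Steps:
V(S) = S² - 3*S
Z = 94 (Z = (6*(-3 + 6) - 16)*47 = (6*3 - 16)*47 = (18 - 16)*47 = 2*47 = 94)
p = 27
p*Z = 27*94 = 2538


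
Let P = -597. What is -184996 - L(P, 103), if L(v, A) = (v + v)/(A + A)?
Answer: -19053991/103 ≈ -1.8499e+5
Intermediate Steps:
L(v, A) = v/A (L(v, A) = (2*v)/((2*A)) = (2*v)*(1/(2*A)) = v/A)
-184996 - L(P, 103) = -184996 - (-597)/103 = -184996 - 1*(-597/103) = -184996 + 597/103 = -19053991/103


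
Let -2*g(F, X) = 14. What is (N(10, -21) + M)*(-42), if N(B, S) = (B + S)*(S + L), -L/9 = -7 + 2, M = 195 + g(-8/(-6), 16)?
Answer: 3192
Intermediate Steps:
g(F, X) = -7 (g(F, X) = -1/2*14 = -7)
M = 188 (M = 195 - 7 = 188)
L = 45 (L = -9*(-7 + 2) = -9*(-5) = 45)
N(B, S) = (45 + S)*(B + S) (N(B, S) = (B + S)*(S + 45) = (B + S)*(45 + S) = (45 + S)*(B + S))
(N(10, -21) + M)*(-42) = (((-21)**2 + 45*10 + 45*(-21) + 10*(-21)) + 188)*(-42) = ((441 + 450 - 945 - 210) + 188)*(-42) = (-264 + 188)*(-42) = -76*(-42) = 3192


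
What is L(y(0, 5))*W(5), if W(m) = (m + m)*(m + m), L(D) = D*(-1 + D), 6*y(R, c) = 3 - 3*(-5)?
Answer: 600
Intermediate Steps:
y(R, c) = 3 (y(R, c) = (3 - 3*(-5))/6 = (3 + 15)/6 = (1/6)*18 = 3)
W(m) = 4*m**2 (W(m) = (2*m)*(2*m) = 4*m**2)
L(y(0, 5))*W(5) = (3*(-1 + 3))*(4*5**2) = (3*2)*(4*25) = 6*100 = 600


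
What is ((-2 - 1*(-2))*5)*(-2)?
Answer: 0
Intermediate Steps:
((-2 - 1*(-2))*5)*(-2) = ((-2 + 2)*5)*(-2) = (0*5)*(-2) = 0*(-2) = 0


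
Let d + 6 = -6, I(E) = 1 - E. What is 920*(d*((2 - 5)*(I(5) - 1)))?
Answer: -165600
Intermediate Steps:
d = -12 (d = -6 - 6 = -12)
920*(d*((2 - 5)*(I(5) - 1))) = 920*(-12*(2 - 5)*((1 - 1*5) - 1)) = 920*(-(-36)*((1 - 5) - 1)) = 920*(-(-36)*(-4 - 1)) = 920*(-(-36)*(-5)) = 920*(-12*15) = 920*(-180) = -165600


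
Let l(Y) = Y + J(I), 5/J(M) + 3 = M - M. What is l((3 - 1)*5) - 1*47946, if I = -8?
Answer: -143813/3 ≈ -47938.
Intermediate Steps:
J(M) = -5/3 (J(M) = 5/(-3 + (M - M)) = 5/(-3 + 0) = 5/(-3) = 5*(-⅓) = -5/3)
l(Y) = -5/3 + Y (l(Y) = Y - 5/3 = -5/3 + Y)
l((3 - 1)*5) - 1*47946 = (-5/3 + (3 - 1)*5) - 1*47946 = (-5/3 + 2*5) - 47946 = (-5/3 + 10) - 47946 = 25/3 - 47946 = -143813/3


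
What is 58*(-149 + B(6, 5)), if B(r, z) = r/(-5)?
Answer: -43558/5 ≈ -8711.6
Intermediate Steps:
B(r, z) = -r/5 (B(r, z) = r*(-1/5) = -r/5)
58*(-149 + B(6, 5)) = 58*(-149 - 1/5*6) = 58*(-149 - 6/5) = 58*(-751/5) = -43558/5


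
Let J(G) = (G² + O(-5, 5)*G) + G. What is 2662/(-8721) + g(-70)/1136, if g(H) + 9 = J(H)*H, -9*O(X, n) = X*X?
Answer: -3070375121/9907056 ≈ -309.92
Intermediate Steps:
O(X, n) = -X²/9 (O(X, n) = -X*X/9 = -X²/9)
J(G) = G² - 16*G/9 (J(G) = (G² + (-⅑*(-5)²)*G) + G = (G² + (-⅑*25)*G) + G = (G² - 25*G/9) + G = G² - 16*G/9)
g(H) = -9 + H²*(-16 + 9*H)/9 (g(H) = -9 + (H*(-16 + 9*H)/9)*H = -9 + H²*(-16 + 9*H)/9)
2662/(-8721) + g(-70)/1136 = 2662/(-8721) + (-9 + (-70)²*(-16/9 - 70))/1136 = 2662*(-1/8721) + (-9 + 4900*(-646/9))*(1/1136) = -2662/8721 + (-9 - 3165400/9)*(1/1136) = -2662/8721 - 3165481/9*1/1136 = -2662/8721 - 3165481/10224 = -3070375121/9907056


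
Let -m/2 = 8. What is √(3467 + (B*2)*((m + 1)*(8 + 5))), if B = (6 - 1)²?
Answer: I*√6283 ≈ 79.265*I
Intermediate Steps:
m = -16 (m = -2*8 = -16)
B = 25 (B = 5² = 25)
√(3467 + (B*2)*((m + 1)*(8 + 5))) = √(3467 + (25*2)*((-16 + 1)*(8 + 5))) = √(3467 + 50*(-15*13)) = √(3467 + 50*(-195)) = √(3467 - 9750) = √(-6283) = I*√6283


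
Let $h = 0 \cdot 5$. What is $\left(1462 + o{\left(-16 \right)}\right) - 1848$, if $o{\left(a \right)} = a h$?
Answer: $-386$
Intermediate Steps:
$h = 0$
$o{\left(a \right)} = 0$ ($o{\left(a \right)} = a 0 = 0$)
$\left(1462 + o{\left(-16 \right)}\right) - 1848 = \left(1462 + 0\right) - 1848 = 1462 - 1848 = -386$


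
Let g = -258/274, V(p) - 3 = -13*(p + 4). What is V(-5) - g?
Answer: 2321/137 ≈ 16.942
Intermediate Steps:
V(p) = -49 - 13*p (V(p) = 3 - 13*(p + 4) = 3 - 13*(4 + p) = 3 + (-52 - 13*p) = -49 - 13*p)
g = -129/137 (g = -258*1/274 = -129/137 ≈ -0.94161)
V(-5) - g = (-49 - 13*(-5)) - 1*(-129/137) = (-49 + 65) + 129/137 = 16 + 129/137 = 2321/137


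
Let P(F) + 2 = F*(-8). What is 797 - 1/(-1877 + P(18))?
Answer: 1612332/2023 ≈ 797.00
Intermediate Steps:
P(F) = -2 - 8*F (P(F) = -2 + F*(-8) = -2 - 8*F)
797 - 1/(-1877 + P(18)) = 797 - 1/(-1877 + (-2 - 8*18)) = 797 - 1/(-1877 + (-2 - 144)) = 797 - 1/(-1877 - 146) = 797 - 1/(-2023) = 797 - 1*(-1/2023) = 797 + 1/2023 = 1612332/2023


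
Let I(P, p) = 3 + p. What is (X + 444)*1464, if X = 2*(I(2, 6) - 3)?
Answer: 667584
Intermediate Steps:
X = 12 (X = 2*((3 + 6) - 3) = 2*(9 - 3) = 2*6 = 12)
(X + 444)*1464 = (12 + 444)*1464 = 456*1464 = 667584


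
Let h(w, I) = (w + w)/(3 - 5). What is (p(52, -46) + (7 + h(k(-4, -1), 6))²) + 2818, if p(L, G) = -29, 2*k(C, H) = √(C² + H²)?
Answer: 11369/4 - 7*√17 ≈ 2813.4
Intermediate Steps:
k(C, H) = √(C² + H²)/2
h(w, I) = -w (h(w, I) = (2*w)/(-2) = (2*w)*(-½) = -w)
(p(52, -46) + (7 + h(k(-4, -1), 6))²) + 2818 = (-29 + (7 - √((-4)² + (-1)²)/2)²) + 2818 = (-29 + (7 - √(16 + 1)/2)²) + 2818 = (-29 + (7 - √17/2)²) + 2818 = 2789 + (7 - √17/2)²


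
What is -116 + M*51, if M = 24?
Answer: 1108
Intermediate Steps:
-116 + M*51 = -116 + 24*51 = -116 + 1224 = 1108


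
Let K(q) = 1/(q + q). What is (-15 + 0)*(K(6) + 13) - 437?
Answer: -2533/4 ≈ -633.25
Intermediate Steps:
K(q) = 1/(2*q)
(-15 + 0)*(K(6) + 13) - 437 = (-15 + 0)*((½)/6 + 13) - 437 = -15*((½)*(⅙) + 13) - 437 = -15*(1/12 + 13) - 437 = -15*157/12 - 437 = -785/4 - 437 = -2533/4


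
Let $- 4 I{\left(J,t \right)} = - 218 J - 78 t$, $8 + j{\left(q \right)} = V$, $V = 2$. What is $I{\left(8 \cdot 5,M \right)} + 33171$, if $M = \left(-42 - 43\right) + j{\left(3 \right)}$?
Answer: $\frac{67153}{2} \approx 33577.0$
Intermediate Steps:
$j{\left(q \right)} = -6$ ($j{\left(q \right)} = -8 + 2 = -6$)
$M = -91$ ($M = \left(-42 - 43\right) - 6 = -85 - 6 = -91$)
$I{\left(J,t \right)} = \frac{39 t}{2} + \frac{109 J}{2}$ ($I{\left(J,t \right)} = - \frac{- 218 J - 78 t}{4} = \frac{39 t}{2} + \frac{109 J}{2}$)
$I{\left(8 \cdot 5,M \right)} + 33171 = \left(\frac{39}{2} \left(-91\right) + \frac{109 \cdot 8 \cdot 5}{2}\right) + 33171 = \left(- \frac{3549}{2} + \frac{109}{2} \cdot 40\right) + 33171 = \left(- \frac{3549}{2} + 2180\right) + 33171 = \frac{811}{2} + 33171 = \frac{67153}{2}$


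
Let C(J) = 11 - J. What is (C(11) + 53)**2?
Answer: 2809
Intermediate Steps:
(C(11) + 53)**2 = ((11 - 1*11) + 53)**2 = ((11 - 11) + 53)**2 = (0 + 53)**2 = 53**2 = 2809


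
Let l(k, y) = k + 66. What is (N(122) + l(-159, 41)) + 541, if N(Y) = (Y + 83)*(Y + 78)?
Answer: 41448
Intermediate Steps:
N(Y) = (78 + Y)*(83 + Y) (N(Y) = (83 + Y)*(78 + Y) = (78 + Y)*(83 + Y))
l(k, y) = 66 + k
(N(122) + l(-159, 41)) + 541 = ((6474 + 122² + 161*122) + (66 - 159)) + 541 = ((6474 + 14884 + 19642) - 93) + 541 = (41000 - 93) + 541 = 40907 + 541 = 41448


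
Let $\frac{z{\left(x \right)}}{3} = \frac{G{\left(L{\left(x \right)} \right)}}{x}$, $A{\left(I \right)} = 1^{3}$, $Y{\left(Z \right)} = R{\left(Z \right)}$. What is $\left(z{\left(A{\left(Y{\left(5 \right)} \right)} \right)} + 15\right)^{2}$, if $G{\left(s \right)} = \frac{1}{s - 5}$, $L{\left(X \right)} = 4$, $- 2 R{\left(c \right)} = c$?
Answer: $144$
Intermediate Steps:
$R{\left(c \right)} = - \frac{c}{2}$
$Y{\left(Z \right)} = - \frac{Z}{2}$
$A{\left(I \right)} = 1$
$G{\left(s \right)} = \frac{1}{-5 + s}$
$z{\left(x \right)} = - \frac{3}{x}$ ($z{\left(x \right)} = 3 \frac{1}{\left(-5 + 4\right) x} = 3 \frac{1}{\left(-1\right) x} = 3 \left(- \frac{1}{x}\right) = - \frac{3}{x}$)
$\left(z{\left(A{\left(Y{\left(5 \right)} \right)} \right)} + 15\right)^{2} = \left(- \frac{3}{1} + 15\right)^{2} = \left(\left(-3\right) 1 + 15\right)^{2} = \left(-3 + 15\right)^{2} = 12^{2} = 144$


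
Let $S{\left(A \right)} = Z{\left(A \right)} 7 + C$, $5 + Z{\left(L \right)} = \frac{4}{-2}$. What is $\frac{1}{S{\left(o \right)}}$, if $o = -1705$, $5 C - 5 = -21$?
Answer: $- \frac{5}{261} \approx -0.019157$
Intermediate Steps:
$C = - \frac{16}{5}$ ($C = 1 + \frac{1}{5} \left(-21\right) = 1 - \frac{21}{5} = - \frac{16}{5} \approx -3.2$)
$Z{\left(L \right)} = -7$ ($Z{\left(L \right)} = -5 + \frac{4}{-2} = -5 + 4 \left(- \frac{1}{2}\right) = -5 - 2 = -7$)
$S{\left(A \right)} = - \frac{261}{5}$ ($S{\left(A \right)} = \left(-7\right) 7 - \frac{16}{5} = -49 - \frac{16}{5} = - \frac{261}{5}$)
$\frac{1}{S{\left(o \right)}} = \frac{1}{- \frac{261}{5}} = - \frac{5}{261}$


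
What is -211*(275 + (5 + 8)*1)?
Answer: -60768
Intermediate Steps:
-211*(275 + (5 + 8)*1) = -211*(275 + 13*1) = -211*(275 + 13) = -211*288 = -60768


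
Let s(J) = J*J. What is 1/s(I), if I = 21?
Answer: 1/441 ≈ 0.0022676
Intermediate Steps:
s(J) = J²
1/s(I) = 1/(21²) = 1/441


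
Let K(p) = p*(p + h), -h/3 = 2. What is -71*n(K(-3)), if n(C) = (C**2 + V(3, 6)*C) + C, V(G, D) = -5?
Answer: -44091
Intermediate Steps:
h = -6 (h = -3*2 = -6)
K(p) = p*(-6 + p) (K(p) = p*(p - 6) = p*(-6 + p))
n(C) = C**2 - 4*C (n(C) = (C**2 - 5*C) + C = C**2 - 4*C)
-71*n(K(-3)) = -71*(-3*(-6 - 3))*(-4 - 3*(-6 - 3)) = -71*(-3*(-9))*(-4 - 3*(-9)) = -1917*(-4 + 27) = -1917*23 = -71*621 = -44091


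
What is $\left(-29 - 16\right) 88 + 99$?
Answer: $-3861$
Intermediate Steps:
$\left(-29 - 16\right) 88 + 99 = \left(-45\right) 88 + 99 = -3960 + 99 = -3861$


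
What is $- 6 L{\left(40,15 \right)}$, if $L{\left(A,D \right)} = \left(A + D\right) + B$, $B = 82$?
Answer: $-822$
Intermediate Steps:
$L{\left(A,D \right)} = 82 + A + D$ ($L{\left(A,D \right)} = \left(A + D\right) + 82 = 82 + A + D$)
$- 6 L{\left(40,15 \right)} = - 6 \left(82 + 40 + 15\right) = \left(-6\right) 137 = -822$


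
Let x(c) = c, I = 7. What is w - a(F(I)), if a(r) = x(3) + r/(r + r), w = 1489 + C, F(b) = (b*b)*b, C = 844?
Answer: 4659/2 ≈ 2329.5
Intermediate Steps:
F(b) = b³ (F(b) = b²*b = b³)
w = 2333 (w = 1489 + 844 = 2333)
a(r) = 7/2 (a(r) = 3 + r/(r + r) = 3 + r/((2*r)) = 3 + r*(1/(2*r)) = 3 + ½ = 7/2)
w - a(F(I)) = 2333 - 1*7/2 = 2333 - 7/2 = 4659/2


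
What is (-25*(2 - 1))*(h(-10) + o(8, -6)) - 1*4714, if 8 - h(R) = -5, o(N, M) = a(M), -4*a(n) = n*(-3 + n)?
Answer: -9403/2 ≈ -4701.5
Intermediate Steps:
a(n) = -n*(-3 + n)/4
o(N, M) = M*(3 - M)/4
h(R) = 13 (h(R) = 8 - 1*(-5) = 8 + 5 = 13)
(-25*(2 - 1))*(h(-10) + o(8, -6)) - 1*4714 = (-25*(2 - 1))*(13 + (¼)*(-6)*(3 - 1*(-6))) - 1*4714 = (-25*1)*(13 + (¼)*(-6)*(3 + 6)) - 4714 = -25*(13 + (¼)*(-6)*9) - 4714 = -25*(13 - 27/2) - 4714 = -25*(-½) - 4714 = 25/2 - 4714 = -9403/2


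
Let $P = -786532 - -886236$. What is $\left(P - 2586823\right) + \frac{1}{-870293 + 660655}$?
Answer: $- \frac{521394652923}{209638} \approx -2.4871 \cdot 10^{6}$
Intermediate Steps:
$P = 99704$ ($P = -786532 + 886236 = 99704$)
$\left(P - 2586823\right) + \frac{1}{-870293 + 660655} = \left(99704 - 2586823\right) + \frac{1}{-870293 + 660655} = -2487119 + \frac{1}{-209638} = -2487119 - \frac{1}{209638} = - \frac{521394652923}{209638}$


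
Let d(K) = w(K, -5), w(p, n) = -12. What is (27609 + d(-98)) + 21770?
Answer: 49367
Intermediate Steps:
d(K) = -12
(27609 + d(-98)) + 21770 = (27609 - 12) + 21770 = 27597 + 21770 = 49367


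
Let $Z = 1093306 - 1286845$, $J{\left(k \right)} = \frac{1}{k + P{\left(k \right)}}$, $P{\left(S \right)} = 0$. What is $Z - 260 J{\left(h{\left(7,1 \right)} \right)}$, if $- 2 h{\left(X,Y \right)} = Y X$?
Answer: $- \frac{1354253}{7} \approx -1.9346 \cdot 10^{5}$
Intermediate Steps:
$h{\left(X,Y \right)} = - \frac{X Y}{2}$ ($h{\left(X,Y \right)} = - \frac{Y X}{2} = - \frac{X Y}{2}$)
$J{\left(k \right)} = \frac{1}{k}$ ($J{\left(k \right)} = \frac{1}{k + 0} = \frac{1}{k}$)
$Z = -193539$ ($Z = 1093306 - 1286845 = -193539$)
$Z - 260 J{\left(h{\left(7,1 \right)} \right)} = -193539 - \frac{260}{\left(- \frac{1}{2}\right) 7 \cdot 1} = -193539 - \frac{260}{- \frac{7}{2}} = -193539 - - \frac{520}{7} = -193539 + \frac{520}{7} = - \frac{1354253}{7}$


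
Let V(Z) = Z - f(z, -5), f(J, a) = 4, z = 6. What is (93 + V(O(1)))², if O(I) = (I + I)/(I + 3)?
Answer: 32041/4 ≈ 8010.3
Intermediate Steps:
O(I) = 2*I/(3 + I) (O(I) = (2*I)/(3 + I) = 2*I/(3 + I))
V(Z) = -4 + Z (V(Z) = Z - 1*4 = Z - 4 = -4 + Z)
(93 + V(O(1)))² = (93 + (-4 + 2*1/(3 + 1)))² = (93 + (-4 + 2*1/4))² = (93 + (-4 + 2*1*(¼)))² = (93 + (-4 + ½))² = (93 - 7/2)² = (179/2)² = 32041/4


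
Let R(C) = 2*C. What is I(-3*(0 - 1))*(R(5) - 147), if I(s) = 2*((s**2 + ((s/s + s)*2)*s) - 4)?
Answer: -7946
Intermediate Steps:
I(s) = -8 + 2*s**2 + 2*s*(2 + 2*s) (I(s) = 2*((s**2 + ((1 + s)*2)*s) - 4) = 2*((s**2 + (2 + 2*s)*s) - 4) = 2*((s**2 + s*(2 + 2*s)) - 4) = 2*(-4 + s**2 + s*(2 + 2*s)) = -8 + 2*s**2 + 2*s*(2 + 2*s))
I(-3*(0 - 1))*(R(5) - 147) = (-8 + 4*(-3*(0 - 1)) + 6*(-3*(0 - 1))**2)*(2*5 - 147) = (-8 + 4*(-3*(-1)) + 6*(-3*(-1))**2)*(10 - 147) = (-8 + 4*3 + 6*3**2)*(-137) = (-8 + 12 + 6*9)*(-137) = (-8 + 12 + 54)*(-137) = 58*(-137) = -7946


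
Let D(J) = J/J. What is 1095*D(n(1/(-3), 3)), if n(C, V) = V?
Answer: 1095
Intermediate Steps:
D(J) = 1
1095*D(n(1/(-3), 3)) = 1095*1 = 1095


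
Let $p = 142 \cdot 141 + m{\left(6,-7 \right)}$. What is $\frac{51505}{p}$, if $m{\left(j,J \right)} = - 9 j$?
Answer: $\frac{51505}{19968} \approx 2.5794$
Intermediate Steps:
$p = 19968$ ($p = 142 \cdot 141 - 54 = 20022 - 54 = 19968$)
$\frac{51505}{p} = \frac{51505}{19968}$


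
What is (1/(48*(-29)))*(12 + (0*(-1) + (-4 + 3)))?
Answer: -11/1392 ≈ -0.0079023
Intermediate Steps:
(1/(48*(-29)))*(12 + (0*(-1) + (-4 + 3))) = ((1/48)*(-1/29))*(12 + (0 - 1)) = -(12 - 1)/1392 = -1/1392*11 = -11/1392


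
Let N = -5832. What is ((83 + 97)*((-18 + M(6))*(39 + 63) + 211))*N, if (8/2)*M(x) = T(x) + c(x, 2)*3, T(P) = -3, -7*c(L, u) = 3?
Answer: 12744086400/7 ≈ 1.8206e+9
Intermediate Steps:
c(L, u) = -3/7 (c(L, u) = -⅐*3 = -3/7)
M(x) = -15/14 (M(x) = (-3 - 3/7*3)/4 = (-3 - 9/7)/4 = (¼)*(-30/7) = -15/14)
((83 + 97)*((-18 + M(6))*(39 + 63) + 211))*N = ((83 + 97)*((-18 - 15/14)*(39 + 63) + 211))*(-5832) = (180*(-267/14*102 + 211))*(-5832) = (180*(-13617/7 + 211))*(-5832) = (180*(-12140/7))*(-5832) = -2185200/7*(-5832) = 12744086400/7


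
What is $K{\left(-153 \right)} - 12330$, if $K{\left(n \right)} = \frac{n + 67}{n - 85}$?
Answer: $- \frac{1467227}{119} \approx -12330.0$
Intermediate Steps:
$K{\left(n \right)} = \frac{67 + n}{-85 + n}$
$K{\left(-153 \right)} - 12330 = \frac{67 - 153}{-85 - 153} - 12330 = \frac{1}{-238} \left(-86\right) - 12330 = \left(- \frac{1}{238}\right) \left(-86\right) - 12330 = \frac{43}{119} - 12330 = - \frac{1467227}{119}$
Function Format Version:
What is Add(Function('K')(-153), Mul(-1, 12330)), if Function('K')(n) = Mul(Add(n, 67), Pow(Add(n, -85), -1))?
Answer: Rational(-1467227, 119) ≈ -12330.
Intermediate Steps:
Function('K')(n) = Mul(Pow(Add(-85, n), -1), Add(67, n)) (Function('K')(n) = Mul(Add(67, n), Pow(Add(-85, n), -1)) = Mul(Pow(Add(-85, n), -1), Add(67, n)))
Add(Function('K')(-153), Mul(-1, 12330)) = Add(Mul(Pow(Add(-85, -153), -1), Add(67, -153)), Mul(-1, 12330)) = Add(Mul(Pow(-238, -1), -86), -12330) = Add(Mul(Rational(-1, 238), -86), -12330) = Add(Rational(43, 119), -12330) = Rational(-1467227, 119)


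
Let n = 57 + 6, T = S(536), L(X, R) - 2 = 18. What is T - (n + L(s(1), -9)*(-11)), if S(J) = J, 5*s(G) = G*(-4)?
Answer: 693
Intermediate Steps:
s(G) = -4*G/5 (s(G) = (G*(-4))/5 = (-4*G)/5 = -4*G/5)
L(X, R) = 20 (L(X, R) = 2 + 18 = 20)
T = 536
n = 63
T - (n + L(s(1), -9)*(-11)) = 536 - (63 + 20*(-11)) = 536 - (63 - 220) = 536 - 1*(-157) = 536 + 157 = 693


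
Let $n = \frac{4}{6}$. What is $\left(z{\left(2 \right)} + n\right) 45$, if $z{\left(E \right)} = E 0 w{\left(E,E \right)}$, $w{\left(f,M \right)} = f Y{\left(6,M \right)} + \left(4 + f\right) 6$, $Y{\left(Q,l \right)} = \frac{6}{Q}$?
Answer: $30$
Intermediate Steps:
$w{\left(f,M \right)} = 24 + 7 f$ ($w{\left(f,M \right)} = f \frac{6}{6} + \left(4 + f\right) 6 = f 6 \cdot \frac{1}{6} + \left(24 + 6 f\right) = f 1 + \left(24 + 6 f\right) = f + \left(24 + 6 f\right) = 24 + 7 f$)
$n = \frac{2}{3}$ ($n = 4 \cdot \frac{1}{6} = \frac{2}{3} \approx 0.66667$)
$z{\left(E \right)} = 0$ ($z{\left(E \right)} = E 0 \left(24 + 7 E\right) = 0 \left(24 + 7 E\right) = 0$)
$\left(z{\left(2 \right)} + n\right) 45 = \left(0 + \frac{2}{3}\right) 45 = \frac{2}{3} \cdot 45 = 30$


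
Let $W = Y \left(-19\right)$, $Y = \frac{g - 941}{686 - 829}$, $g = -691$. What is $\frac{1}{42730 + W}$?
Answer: $\frac{143}{6079382} \approx 2.3522 \cdot 10^{-5}$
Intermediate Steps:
$Y = \frac{1632}{143}$ ($Y = \frac{-691 - 941}{686 - 829} = - \frac{1632}{-143} = \left(-1632\right) \left(- \frac{1}{143}\right) = \frac{1632}{143} \approx 11.413$)
$W = - \frac{31008}{143}$ ($W = \frac{1632}{143} \left(-19\right) = - \frac{31008}{143} \approx -216.84$)
$\frac{1}{42730 + W} = \frac{1}{42730 - \frac{31008}{143}} = \frac{1}{\frac{6079382}{143}} = \frac{143}{6079382}$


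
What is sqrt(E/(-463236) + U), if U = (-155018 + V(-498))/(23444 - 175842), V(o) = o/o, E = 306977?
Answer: sqrt(110424759602925506253)/17649059982 ≈ 0.59540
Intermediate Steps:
V(o) = 1
U = 155017/152398 (U = (-155018 + 1)/(23444 - 175842) = -155017/(-152398) = -155017*(-1/152398) = 155017/152398 ≈ 1.0172)
sqrt(E/(-463236) + U) = sqrt(306977/(-463236) + 155017/152398) = sqrt(306977*(-1/463236) + 155017/152398) = sqrt(-306977/463236 + 155017/152398) = sqrt(12513387083/35298119964) = sqrt(110424759602925506253)/17649059982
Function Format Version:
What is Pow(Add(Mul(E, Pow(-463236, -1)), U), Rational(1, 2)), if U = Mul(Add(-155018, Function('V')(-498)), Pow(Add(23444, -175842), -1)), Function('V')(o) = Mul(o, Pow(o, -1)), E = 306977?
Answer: Mul(Rational(1, 17649059982), Pow(110424759602925506253, Rational(1, 2))) ≈ 0.59540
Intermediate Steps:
Function('V')(o) = 1
U = Rational(155017, 152398) (U = Mul(Add(-155018, 1), Pow(Add(23444, -175842), -1)) = Mul(-155017, Pow(-152398, -1)) = Mul(-155017, Rational(-1, 152398)) = Rational(155017, 152398) ≈ 1.0172)
Pow(Add(Mul(E, Pow(-463236, -1)), U), Rational(1, 2)) = Pow(Add(Mul(306977, Pow(-463236, -1)), Rational(155017, 152398)), Rational(1, 2)) = Pow(Add(Mul(306977, Rational(-1, 463236)), Rational(155017, 152398)), Rational(1, 2)) = Pow(Add(Rational(-306977, 463236), Rational(155017, 152398)), Rational(1, 2)) = Pow(Rational(12513387083, 35298119964), Rational(1, 2)) = Mul(Rational(1, 17649059982), Pow(110424759602925506253, Rational(1, 2)))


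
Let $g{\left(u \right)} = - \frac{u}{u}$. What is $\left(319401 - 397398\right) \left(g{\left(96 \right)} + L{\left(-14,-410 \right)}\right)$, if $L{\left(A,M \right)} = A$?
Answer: $1169955$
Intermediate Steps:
$g{\left(u \right)} = -1$ ($g{\left(u \right)} = \left(-1\right) 1 = -1$)
$\left(319401 - 397398\right) \left(g{\left(96 \right)} + L{\left(-14,-410 \right)}\right) = \left(319401 - 397398\right) \left(-1 - 14\right) = \left(319401 - 397398\right) \left(-15\right) = \left(-77997\right) \left(-15\right) = 1169955$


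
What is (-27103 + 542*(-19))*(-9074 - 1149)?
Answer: 382350423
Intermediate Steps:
(-27103 + 542*(-19))*(-9074 - 1149) = (-27103 - 10298)*(-10223) = -37401*(-10223) = 382350423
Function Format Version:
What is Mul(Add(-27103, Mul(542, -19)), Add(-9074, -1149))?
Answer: 382350423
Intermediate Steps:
Mul(Add(-27103, Mul(542, -19)), Add(-9074, -1149)) = Mul(Add(-27103, -10298), -10223) = Mul(-37401, -10223) = 382350423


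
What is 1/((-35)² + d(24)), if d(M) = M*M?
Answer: 1/1801 ≈ 0.00055525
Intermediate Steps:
d(M) = M²
1/((-35)² + d(24)) = 1/((-35)² + 24²) = 1/(1225 + 576) = 1/1801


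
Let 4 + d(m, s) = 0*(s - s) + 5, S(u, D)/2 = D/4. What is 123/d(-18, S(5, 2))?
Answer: 123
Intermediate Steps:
S(u, D) = D/2 (S(u, D) = 2*(D/4) = D/2)
d(m, s) = 1 (d(m, s) = -4 + (0*(s - s) + 5) = -4 + (0*0 + 5) = -4 + (0 + 5) = -4 + 5 = 1)
123/d(-18, S(5, 2)) = 123/1 = 123*1 = 123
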